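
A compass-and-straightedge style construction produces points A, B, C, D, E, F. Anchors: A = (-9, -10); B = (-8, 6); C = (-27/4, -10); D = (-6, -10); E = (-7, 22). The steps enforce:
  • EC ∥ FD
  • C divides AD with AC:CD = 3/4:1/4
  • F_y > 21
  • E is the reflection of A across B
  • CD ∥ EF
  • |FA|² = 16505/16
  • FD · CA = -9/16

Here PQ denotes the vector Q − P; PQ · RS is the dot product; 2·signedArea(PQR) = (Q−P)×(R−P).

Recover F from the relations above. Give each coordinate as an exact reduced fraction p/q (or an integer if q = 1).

1. F_x = -25/4  [EC ∥ FD ∩ CD ∥ EF]
2. F_y = 22  [EC ∥ FD ∩ CD ∥ EF]
   → F = (-25/4, 22)

F = (-25/4, 22)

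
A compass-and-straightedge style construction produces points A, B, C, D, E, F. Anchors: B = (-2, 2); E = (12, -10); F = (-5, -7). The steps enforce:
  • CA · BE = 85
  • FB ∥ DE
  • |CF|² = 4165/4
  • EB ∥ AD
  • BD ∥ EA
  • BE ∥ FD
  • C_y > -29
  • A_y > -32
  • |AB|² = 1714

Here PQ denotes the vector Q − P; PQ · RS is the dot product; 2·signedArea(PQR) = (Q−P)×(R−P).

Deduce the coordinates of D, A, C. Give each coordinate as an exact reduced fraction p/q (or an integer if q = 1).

A = (23, -31)
C = (39/2, -28)
D = (9, -19)

1. D_x = 9  [FB ∥ DE ∩ BE ∥ FD]
2. D_y = -19  [FB ∥ DE ∩ BE ∥ FD]
   → D = (9, -19)
3. A_x = 23  [EB ∥ AD ∩ BD ∥ EA]
4. A_y = -31  [EB ∥ AD ∩ BD ∥ EA]
   → A = (23, -31)
5. C_x = 39/2  [line -14·x + 12·y + 609 = 0 ∩ |CF|² = 4165/4]
6. C_y = -28  [line -14·x + 12·y + 609 = 0 ∩ |CF|² = 4165/4]
   → C = (39/2, -28)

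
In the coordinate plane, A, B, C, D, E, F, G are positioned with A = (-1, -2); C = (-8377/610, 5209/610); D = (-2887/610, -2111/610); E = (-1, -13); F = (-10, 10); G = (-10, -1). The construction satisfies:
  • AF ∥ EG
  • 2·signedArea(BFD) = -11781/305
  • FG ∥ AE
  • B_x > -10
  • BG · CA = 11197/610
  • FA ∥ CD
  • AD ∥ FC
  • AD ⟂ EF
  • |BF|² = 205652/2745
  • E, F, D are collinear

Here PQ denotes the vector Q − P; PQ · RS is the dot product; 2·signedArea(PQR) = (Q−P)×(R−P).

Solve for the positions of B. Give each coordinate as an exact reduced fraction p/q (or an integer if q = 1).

B = (-2894/305, 1244/915)

1. B_x = -2894/305  [BG · CA = 11197/610 ∩ 2·signedArea(BFD) = -11781/305]
2. B_y = 1244/915  [BG · CA = 11197/610 ∩ 2·signedArea(BFD) = -11781/305]
   → B = (-2894/305, 1244/915)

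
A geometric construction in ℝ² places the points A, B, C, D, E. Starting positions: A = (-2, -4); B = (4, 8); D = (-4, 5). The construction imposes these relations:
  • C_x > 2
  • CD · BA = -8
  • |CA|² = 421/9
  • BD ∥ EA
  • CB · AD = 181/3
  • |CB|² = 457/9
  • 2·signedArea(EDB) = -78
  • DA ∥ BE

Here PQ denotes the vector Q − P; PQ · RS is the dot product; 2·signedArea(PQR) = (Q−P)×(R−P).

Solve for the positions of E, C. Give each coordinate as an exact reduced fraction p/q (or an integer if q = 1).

C = (8/3, 1)
E = (6, -1)

1. E_x = 6  [BD ∥ EA ∩ DA ∥ BE]
2. E_y = -1  [BD ∥ EA ∩ DA ∥ BE]
   → E = (6, -1)
3. C_x = 8/3  [CB · AD = 181/3 ∩ CD · BA = -8]
4. C_y = 1  [CB · AD = 181/3 ∩ CD · BA = -8]
   → C = (8/3, 1)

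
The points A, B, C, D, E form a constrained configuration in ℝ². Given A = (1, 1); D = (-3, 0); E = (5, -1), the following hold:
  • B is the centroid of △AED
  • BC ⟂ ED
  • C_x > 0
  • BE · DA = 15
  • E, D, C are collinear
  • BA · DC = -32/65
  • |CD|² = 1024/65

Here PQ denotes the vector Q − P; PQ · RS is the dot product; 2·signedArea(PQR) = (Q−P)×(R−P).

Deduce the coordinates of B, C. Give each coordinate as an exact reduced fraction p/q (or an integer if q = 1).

B = (1, 0)
C = (61/65, -32/65)

1. B_x = 1  [B is the centroid of △AED]
2. B_y = 0  [B is the centroid of △AED]
   → B = (1, 0)
3. C_x = 61/65  [E, D, C are collinear ∩ BC ⟂ ED]
4. C_y = -32/65  [E, D, C are collinear ∩ BC ⟂ ED]
   → C = (61/65, -32/65)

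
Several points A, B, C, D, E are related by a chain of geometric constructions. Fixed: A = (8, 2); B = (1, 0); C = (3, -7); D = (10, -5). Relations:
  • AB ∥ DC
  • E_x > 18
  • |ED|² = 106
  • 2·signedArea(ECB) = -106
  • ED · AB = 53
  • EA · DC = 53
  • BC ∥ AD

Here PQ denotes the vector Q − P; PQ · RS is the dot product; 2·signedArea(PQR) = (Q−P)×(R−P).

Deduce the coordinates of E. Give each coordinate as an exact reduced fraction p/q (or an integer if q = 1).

E = (19, -10)

1. E_x = 19  [line 7·x + 2·y + -113 = 0 ∩ |ED|² = 106]
2. E_y = -10  [line 7·x + 2·y + -113 = 0 ∩ |ED|² = 106]
   → E = (19, -10)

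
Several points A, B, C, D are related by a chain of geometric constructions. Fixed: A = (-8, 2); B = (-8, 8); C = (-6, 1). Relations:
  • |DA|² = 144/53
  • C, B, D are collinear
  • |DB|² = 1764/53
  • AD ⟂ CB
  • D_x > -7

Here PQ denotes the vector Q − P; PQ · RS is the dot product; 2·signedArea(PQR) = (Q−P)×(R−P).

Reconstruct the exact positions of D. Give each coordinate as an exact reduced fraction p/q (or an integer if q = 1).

1. D_x = -340/53  [C, B, D are collinear ∩ AD ⟂ CB]
2. D_y = 130/53  [C, B, D are collinear ∩ AD ⟂ CB]
   → D = (-340/53, 130/53)

D = (-340/53, 130/53)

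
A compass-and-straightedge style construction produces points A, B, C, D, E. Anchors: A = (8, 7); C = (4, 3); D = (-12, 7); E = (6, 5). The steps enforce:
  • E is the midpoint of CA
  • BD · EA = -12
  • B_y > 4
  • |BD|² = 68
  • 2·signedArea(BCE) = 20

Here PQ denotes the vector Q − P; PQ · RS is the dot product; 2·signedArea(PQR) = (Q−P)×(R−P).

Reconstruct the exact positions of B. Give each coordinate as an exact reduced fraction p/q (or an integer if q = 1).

1. B_x = -4  [BD · EA = -12 ∩ 2·signedArea(BCE) = 20]
2. B_y = 5  [BD · EA = -12 ∩ 2·signedArea(BCE) = 20]
   → B = (-4, 5)

B = (-4, 5)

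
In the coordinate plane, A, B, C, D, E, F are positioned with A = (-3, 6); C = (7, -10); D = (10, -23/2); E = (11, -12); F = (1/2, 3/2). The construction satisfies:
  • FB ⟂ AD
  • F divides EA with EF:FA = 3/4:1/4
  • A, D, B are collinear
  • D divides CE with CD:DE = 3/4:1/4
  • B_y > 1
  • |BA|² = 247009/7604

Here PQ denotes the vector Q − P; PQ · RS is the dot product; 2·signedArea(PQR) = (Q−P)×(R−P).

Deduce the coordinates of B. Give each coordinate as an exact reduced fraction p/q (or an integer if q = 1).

B = (758/1901, 5417/3802)

1. B_x = 758/1901  [A, D, B are collinear ∩ FB ⟂ AD]
2. B_y = 5417/3802  [A, D, B are collinear ∩ FB ⟂ AD]
   → B = (758/1901, 5417/3802)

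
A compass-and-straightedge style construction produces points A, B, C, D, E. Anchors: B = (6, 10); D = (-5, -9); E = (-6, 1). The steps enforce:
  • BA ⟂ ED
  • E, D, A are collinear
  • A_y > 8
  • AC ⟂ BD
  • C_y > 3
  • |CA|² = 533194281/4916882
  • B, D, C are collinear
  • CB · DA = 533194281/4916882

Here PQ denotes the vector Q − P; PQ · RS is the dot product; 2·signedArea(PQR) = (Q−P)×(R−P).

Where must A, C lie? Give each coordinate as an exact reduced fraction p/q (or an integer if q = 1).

1. A_x = -684/101  [E, D, A are collinear ∩ BA ⟂ ED]
2. A_y = 881/101  [E, D, A are collinear ∩ BA ⟂ ED]
   → A = (-684/101, 881/101)
3. C_x = 109041/48682  [B, D, C are collinear ∩ AC ⟂ BD]
4. C_y = 170641/48682  [B, D, C are collinear ∩ AC ⟂ BD]
   → C = (109041/48682, 170641/48682)

A = (-684/101, 881/101)
C = (109041/48682, 170641/48682)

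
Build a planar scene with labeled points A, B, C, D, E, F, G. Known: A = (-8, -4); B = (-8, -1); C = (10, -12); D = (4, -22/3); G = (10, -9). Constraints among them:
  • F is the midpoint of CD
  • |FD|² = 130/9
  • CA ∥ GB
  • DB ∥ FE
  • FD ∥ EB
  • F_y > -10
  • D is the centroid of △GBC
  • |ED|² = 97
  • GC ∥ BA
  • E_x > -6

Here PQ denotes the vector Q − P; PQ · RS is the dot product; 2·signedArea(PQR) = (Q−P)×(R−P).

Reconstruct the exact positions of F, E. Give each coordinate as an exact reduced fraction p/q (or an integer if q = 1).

E = (-5, -10/3)
F = (7, -29/3)

1. F_x = 7  [F is the midpoint of CD]
2. F_y = -29/3  [F is the midpoint of CD]
   → F = (7, -29/3)
3. E_x = -5  [FD ∥ EB ∩ DB ∥ FE]
4. E_y = -10/3  [FD ∥ EB ∩ DB ∥ FE]
   → E = (-5, -10/3)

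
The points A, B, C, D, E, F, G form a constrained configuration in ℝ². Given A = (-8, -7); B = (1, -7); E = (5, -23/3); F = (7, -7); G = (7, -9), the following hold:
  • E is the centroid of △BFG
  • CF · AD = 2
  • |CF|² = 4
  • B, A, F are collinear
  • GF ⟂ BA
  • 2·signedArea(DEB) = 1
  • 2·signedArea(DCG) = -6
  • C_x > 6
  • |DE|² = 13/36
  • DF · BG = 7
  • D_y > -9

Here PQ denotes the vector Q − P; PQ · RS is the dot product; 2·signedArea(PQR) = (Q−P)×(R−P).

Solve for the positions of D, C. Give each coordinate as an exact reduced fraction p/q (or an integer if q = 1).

C = (7, -5)
D = (11/2, -8)

1. D_x = 11/2  [2·signedArea(DEB) = 1 ∩ DF · BG = 7]
2. D_y = -8  [2·signedArea(DEB) = 1 ∩ DF · BG = 7]
   → D = (11/2, -8)
3. C_x = 7  [CF · AD = 2 ∩ 2·signedArea(DCG) = -6]
4. C_y = -5  [CF · AD = 2 ∩ 2·signedArea(DCG) = -6]
   → C = (7, -5)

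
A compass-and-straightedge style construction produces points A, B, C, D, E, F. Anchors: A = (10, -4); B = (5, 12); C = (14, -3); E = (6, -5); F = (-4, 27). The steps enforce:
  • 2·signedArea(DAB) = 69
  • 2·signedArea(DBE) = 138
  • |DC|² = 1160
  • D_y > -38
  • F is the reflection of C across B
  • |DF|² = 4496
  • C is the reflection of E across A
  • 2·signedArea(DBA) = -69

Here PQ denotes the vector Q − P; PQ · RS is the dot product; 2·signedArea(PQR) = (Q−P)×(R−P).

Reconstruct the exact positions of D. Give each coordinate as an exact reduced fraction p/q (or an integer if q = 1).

1. D_x = 16  [2·signedArea(DBE) = 138 ∩ 2·signedArea(DAB) = 69]
2. D_y = -37  [2·signedArea(DBE) = 138 ∩ 2·signedArea(DAB) = 69]
   → D = (16, -37)

D = (16, -37)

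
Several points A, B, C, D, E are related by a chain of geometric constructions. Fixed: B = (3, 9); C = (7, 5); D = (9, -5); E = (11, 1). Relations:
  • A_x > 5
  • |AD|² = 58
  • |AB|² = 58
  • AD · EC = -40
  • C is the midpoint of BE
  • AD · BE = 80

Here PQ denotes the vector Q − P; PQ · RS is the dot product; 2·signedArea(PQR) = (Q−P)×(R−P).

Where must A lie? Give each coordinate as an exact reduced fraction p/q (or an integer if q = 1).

A = (6, 2)

1. A_x = 6  [line 4·x + -4·y + -16 = 0 ∩ |AD|² = 58]
2. A_y = 2  [line 4·x + -4·y + -16 = 0 ∩ |AD|² = 58]
   → A = (6, 2)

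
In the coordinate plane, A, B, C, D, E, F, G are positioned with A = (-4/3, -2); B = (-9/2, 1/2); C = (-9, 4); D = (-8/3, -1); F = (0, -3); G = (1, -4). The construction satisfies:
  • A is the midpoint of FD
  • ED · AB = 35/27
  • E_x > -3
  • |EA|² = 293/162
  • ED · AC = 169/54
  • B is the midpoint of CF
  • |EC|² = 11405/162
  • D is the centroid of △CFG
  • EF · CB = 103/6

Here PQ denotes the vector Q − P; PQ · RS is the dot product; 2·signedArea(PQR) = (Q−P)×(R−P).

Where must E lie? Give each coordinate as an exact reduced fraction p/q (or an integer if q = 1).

E = (-43/18, -7/6)

1. E_x = -43/18  [ED · AC = 169/54 ∩ EF · CB = 103/6]
2. E_y = -7/6  [ED · AC = 169/54 ∩ EF · CB = 103/6]
   → E = (-43/18, -7/6)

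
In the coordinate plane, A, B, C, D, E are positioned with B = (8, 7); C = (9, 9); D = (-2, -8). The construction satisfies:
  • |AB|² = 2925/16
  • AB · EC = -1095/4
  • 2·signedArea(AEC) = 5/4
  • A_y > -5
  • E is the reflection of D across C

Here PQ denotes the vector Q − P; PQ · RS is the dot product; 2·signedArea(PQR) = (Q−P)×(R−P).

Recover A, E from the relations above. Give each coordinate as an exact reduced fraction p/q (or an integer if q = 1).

1. E_x = 20  [E is the reflection of D across C]
2. E_y = 26  [E is the reflection of D across C]
   → E = (20, 26)
3. A_x = 1/2  [AB · EC = -1095/4 ∩ 2·signedArea(AEC) = 5/4]
4. A_y = -17/4  [AB · EC = -1095/4 ∩ 2·signedArea(AEC) = 5/4]
   → A = (1/2, -17/4)

A = (1/2, -17/4)
E = (20, 26)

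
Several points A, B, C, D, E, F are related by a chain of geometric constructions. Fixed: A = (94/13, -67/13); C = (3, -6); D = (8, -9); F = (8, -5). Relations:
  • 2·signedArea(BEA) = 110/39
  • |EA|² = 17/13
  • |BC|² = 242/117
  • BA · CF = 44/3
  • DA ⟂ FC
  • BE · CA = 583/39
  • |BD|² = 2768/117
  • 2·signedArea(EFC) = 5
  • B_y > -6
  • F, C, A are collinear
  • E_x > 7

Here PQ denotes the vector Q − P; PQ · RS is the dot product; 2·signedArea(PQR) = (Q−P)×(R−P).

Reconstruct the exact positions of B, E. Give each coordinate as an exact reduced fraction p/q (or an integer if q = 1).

1. B_x = 172/39  [line -5·x + -1·y + 49/3 = 0 ∩ |BC|² = 242/117]
2. B_y = -223/39  [line -5·x + -1·y + 49/3 = 0 ∩ |BC|² = 242/117]
   → B = (172/39, -223/39)
3. E_x = 8  [2·signedArea(EFC) = 5 ∩ BE · CA = 583/39]
4. E_y = -6  [2·signedArea(EFC) = 5 ∩ BE · CA = 583/39]
   → E = (8, -6)

B = (172/39, -223/39)
E = (8, -6)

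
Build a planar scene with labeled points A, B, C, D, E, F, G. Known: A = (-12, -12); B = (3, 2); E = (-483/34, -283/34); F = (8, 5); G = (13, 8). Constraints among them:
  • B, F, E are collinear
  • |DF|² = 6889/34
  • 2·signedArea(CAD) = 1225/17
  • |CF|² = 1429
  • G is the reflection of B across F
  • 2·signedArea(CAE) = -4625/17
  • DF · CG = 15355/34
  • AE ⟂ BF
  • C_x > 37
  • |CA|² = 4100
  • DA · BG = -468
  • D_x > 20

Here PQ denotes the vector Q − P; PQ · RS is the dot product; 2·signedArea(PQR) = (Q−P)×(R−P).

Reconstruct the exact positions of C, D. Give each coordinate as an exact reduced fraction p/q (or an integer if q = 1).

1. D_x = 687/34  [line -10·x + -6·y + 276 = 0 ∩ |DF|² = 6889/34]
2. D_y = 419/34  [line -10·x + -6·y + 276 = 0 ∩ |DF|² = 6889/34]
   → D = (687/34, 419/34)
3. C_x = 38  [2·signedArea(CAE) = -4625/17 ∩ 2·signedArea(CAD) = 1225/17]
4. C_y = 28  [2·signedArea(CAE) = -4625/17 ∩ 2·signedArea(CAD) = 1225/17]
   → C = (38, 28)

C = (38, 28)
D = (687/34, 419/34)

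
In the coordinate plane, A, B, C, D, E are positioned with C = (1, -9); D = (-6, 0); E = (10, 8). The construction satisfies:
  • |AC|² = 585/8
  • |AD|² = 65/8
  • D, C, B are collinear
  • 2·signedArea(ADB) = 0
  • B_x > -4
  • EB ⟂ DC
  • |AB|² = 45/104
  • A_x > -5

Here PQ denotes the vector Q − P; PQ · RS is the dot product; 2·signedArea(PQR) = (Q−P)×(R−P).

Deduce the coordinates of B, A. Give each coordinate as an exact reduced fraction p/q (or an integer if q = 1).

A = (-17/4, -9/4)
B = (-50/13, -36/13)

1. B_x = -50/13  [D, C, B are collinear ∩ EB ⟂ DC]
2. B_y = -36/13  [D, C, B are collinear ∩ EB ⟂ DC]
   → B = (-50/13, -36/13)
3. A_x = -17/4  [line 36/13·x + 28/13·y + 216/13 = 0 ∩ |AD|² = 65/8]
4. A_y = -9/4  [line 36/13·x + 28/13·y + 216/13 = 0 ∩ |AD|² = 65/8]
   → A = (-17/4, -9/4)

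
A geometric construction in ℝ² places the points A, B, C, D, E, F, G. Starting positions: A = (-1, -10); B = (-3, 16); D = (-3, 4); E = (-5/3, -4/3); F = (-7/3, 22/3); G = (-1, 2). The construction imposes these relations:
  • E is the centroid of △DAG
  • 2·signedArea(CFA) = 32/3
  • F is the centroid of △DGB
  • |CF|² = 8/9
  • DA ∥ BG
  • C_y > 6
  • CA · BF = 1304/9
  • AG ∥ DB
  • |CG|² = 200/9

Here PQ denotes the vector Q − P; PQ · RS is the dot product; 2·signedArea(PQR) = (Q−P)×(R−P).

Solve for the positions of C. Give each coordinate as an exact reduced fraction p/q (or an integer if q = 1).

C = (-5/3, 20/3)

1. C_x = -5/3  [CA · BF = 1304/9 ∩ 2·signedArea(CFA) = 32/3]
2. C_y = 20/3  [CA · BF = 1304/9 ∩ 2·signedArea(CFA) = 32/3]
   → C = (-5/3, 20/3)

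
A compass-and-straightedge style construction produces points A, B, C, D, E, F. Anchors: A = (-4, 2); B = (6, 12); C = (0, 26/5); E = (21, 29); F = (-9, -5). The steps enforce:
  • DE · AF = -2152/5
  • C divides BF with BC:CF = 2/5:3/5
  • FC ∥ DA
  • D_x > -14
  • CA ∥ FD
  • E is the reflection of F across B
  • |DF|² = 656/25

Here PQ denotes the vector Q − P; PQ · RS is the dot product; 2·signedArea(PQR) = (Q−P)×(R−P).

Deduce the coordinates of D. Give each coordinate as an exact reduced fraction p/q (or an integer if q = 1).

1. D_x = -13  [FC ∥ DA ∩ CA ∥ FD]
2. D_y = -41/5  [FC ∥ DA ∩ CA ∥ FD]
   → D = (-13, -41/5)

D = (-13, -41/5)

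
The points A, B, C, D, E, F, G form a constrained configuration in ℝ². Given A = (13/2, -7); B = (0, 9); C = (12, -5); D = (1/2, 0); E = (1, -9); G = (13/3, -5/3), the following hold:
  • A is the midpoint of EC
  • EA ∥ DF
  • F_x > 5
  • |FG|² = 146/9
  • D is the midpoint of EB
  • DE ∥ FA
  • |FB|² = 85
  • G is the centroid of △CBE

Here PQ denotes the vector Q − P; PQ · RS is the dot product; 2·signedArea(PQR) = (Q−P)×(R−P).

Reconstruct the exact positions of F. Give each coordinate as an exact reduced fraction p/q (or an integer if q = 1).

1. F_x = 6  [DE ∥ FA ∩ EA ∥ DF]
2. F_y = 2  [DE ∥ FA ∩ EA ∥ DF]
   → F = (6, 2)

F = (6, 2)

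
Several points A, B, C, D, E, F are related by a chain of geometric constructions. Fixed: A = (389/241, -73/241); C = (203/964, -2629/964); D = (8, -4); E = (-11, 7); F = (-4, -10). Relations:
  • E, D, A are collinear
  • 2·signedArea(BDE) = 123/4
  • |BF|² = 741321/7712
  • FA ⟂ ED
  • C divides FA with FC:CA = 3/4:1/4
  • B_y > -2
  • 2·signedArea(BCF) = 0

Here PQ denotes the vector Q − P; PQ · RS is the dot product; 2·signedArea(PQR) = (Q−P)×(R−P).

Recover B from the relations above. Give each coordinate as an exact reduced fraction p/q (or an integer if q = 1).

B = (1759/1928, -2921/1928)

1. B_x = 1759/1928  [2·signedArea(BCF) = 0 ∩ 2·signedArea(BDE) = 123/4]
2. B_y = -2921/1928  [2·signedArea(BCF) = 0 ∩ 2·signedArea(BDE) = 123/4]
   → B = (1759/1928, -2921/1928)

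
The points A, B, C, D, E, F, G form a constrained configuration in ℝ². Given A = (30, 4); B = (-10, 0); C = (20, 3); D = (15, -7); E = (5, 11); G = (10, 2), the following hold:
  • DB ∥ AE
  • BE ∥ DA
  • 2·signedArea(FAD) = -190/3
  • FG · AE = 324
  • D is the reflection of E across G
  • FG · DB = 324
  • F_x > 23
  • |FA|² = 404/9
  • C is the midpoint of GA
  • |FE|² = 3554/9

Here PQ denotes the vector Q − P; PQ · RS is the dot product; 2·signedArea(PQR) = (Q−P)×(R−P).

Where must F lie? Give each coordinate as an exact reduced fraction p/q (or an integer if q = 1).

F = (70/3, 10/3)

1. F_x = 70/3  [FG · AE = 324 ∩ 2·signedArea(FAD) = -190/3]
2. F_y = 10/3  [FG · AE = 324 ∩ 2·signedArea(FAD) = -190/3]
   → F = (70/3, 10/3)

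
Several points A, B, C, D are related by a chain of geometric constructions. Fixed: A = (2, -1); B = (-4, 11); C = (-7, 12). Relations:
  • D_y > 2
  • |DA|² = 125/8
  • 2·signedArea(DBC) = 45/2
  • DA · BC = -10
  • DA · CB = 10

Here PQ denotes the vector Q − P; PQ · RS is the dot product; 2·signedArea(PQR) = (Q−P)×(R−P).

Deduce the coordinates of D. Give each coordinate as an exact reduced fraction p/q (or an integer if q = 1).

D = (-1/4, 9/4)

1. D_x = -1/4  [DA · CB = 10 ∩ 2·signedArea(DBC) = 45/2]
2. D_y = 9/4  [DA · CB = 10 ∩ 2·signedArea(DBC) = 45/2]
   → D = (-1/4, 9/4)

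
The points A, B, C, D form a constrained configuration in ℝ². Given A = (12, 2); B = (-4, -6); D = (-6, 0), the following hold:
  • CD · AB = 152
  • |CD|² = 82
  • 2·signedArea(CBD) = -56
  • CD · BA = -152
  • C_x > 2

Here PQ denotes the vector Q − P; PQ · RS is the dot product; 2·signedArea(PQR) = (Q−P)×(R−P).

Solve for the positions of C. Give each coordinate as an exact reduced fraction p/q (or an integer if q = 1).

C = (3, 1)

1. C_x = 3  [CD · BA = -152 ∩ 2·signedArea(CBD) = -56]
2. C_y = 1  [CD · BA = -152 ∩ 2·signedArea(CBD) = -56]
   → C = (3, 1)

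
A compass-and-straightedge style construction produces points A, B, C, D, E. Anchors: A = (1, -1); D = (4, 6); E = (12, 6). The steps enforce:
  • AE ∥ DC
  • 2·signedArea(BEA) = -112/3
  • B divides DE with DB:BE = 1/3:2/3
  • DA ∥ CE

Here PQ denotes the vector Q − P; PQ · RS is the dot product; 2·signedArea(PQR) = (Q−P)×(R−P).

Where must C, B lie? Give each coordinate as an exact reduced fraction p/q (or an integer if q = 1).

B = (20/3, 6)
C = (15, 13)

1. C_x = 15  [DA ∥ CE ∩ AE ∥ DC]
2. C_y = 13  [DA ∥ CE ∩ AE ∥ DC]
   → C = (15, 13)
3. B_x = 20/3  [B divides DE with DB:BE = 1/3:2/3]
4. B_y = 6  [B divides DE with DB:BE = 1/3:2/3]
   → B = (20/3, 6)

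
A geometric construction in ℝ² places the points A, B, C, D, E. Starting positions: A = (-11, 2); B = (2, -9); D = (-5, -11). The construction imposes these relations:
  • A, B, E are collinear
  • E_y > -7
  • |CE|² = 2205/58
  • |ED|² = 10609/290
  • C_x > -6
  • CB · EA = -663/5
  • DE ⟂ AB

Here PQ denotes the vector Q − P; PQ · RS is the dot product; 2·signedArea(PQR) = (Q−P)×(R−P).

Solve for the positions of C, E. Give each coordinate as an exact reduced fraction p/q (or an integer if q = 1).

C = (-29/5, -12/5)
E = (-317/290, -1851/290)

1. E_x = -317/290  [A, B, E are collinear ∩ DE ⟂ AB]
2. E_y = -1851/290  [A, B, E are collinear ∩ DE ⟂ AB]
   → E = (-317/290, -1851/290)
3. C_x = -29/5  [line 2873/290·x + -2431/290·y + 10829/290 = 0 ∩ |CE|² = 2205/58]
4. C_y = -12/5  [line 2873/290·x + -2431/290·y + 10829/290 = 0 ∩ |CE|² = 2205/58]
   → C = (-29/5, -12/5)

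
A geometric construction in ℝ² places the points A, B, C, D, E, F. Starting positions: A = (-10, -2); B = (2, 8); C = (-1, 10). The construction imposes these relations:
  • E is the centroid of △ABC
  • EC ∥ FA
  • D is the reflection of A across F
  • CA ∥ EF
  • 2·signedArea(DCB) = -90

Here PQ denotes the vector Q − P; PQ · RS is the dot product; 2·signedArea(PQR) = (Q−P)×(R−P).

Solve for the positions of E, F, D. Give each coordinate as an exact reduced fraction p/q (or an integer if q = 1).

1. E_x = -3  [E is the centroid of △ABC]
2. E_y = 16/3  [E is the centroid of △ABC]
   → E = (-3, 16/3)
3. F_x = -12  [EC ∥ FA ∩ CA ∥ EF]
4. F_y = -20/3  [EC ∥ FA ∩ CA ∥ EF]
   → F = (-12, -20/3)
5. D_x = -14  [D is the reflection of A across F]
6. D_y = -34/3  [D is the reflection of A across F]
   → D = (-14, -34/3)

D = (-14, -34/3)
E = (-3, 16/3)
F = (-12, -20/3)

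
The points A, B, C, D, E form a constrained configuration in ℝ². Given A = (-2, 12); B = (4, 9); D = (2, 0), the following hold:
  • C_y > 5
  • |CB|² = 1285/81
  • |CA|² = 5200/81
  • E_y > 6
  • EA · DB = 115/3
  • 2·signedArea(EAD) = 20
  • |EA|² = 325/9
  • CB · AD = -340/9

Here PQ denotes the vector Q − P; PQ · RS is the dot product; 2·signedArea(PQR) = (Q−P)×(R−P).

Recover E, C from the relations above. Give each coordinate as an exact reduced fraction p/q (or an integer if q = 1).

C = (22/9, 16/3)
E = (4/3, 7)

1. E_x = 4/3  [EA · DB = 115/3 ∩ 2·signedArea(EAD) = 20]
2. E_y = 7  [EA · DB = 115/3 ∩ 2·signedArea(EAD) = 20]
   → E = (4/3, 7)
3. C_x = 22/9  [line -4·x + 12·y + -488/9 = 0 ∩ |CA|² = 5200/81]
4. C_y = 16/3  [line -4·x + 12·y + -488/9 = 0 ∩ |CA|² = 5200/81]
   → C = (22/9, 16/3)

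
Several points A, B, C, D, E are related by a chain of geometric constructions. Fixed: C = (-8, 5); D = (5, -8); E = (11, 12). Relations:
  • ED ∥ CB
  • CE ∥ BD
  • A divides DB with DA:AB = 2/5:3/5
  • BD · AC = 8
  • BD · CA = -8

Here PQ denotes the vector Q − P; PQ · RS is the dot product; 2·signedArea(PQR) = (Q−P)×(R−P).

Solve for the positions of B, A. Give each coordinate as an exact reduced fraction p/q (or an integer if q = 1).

A = (-13/5, -54/5)
B = (-14, -15)

1. B_x = -14  [CE ∥ BD ∩ ED ∥ CB]
2. B_y = -15  [CE ∥ BD ∩ ED ∥ CB]
   → B = (-14, -15)
3. A_x = -13/5  [A divides DB with DA:AB = 2/5:3/5]
4. A_y = -54/5  [A divides DB with DA:AB = 2/5:3/5]
   → A = (-13/5, -54/5)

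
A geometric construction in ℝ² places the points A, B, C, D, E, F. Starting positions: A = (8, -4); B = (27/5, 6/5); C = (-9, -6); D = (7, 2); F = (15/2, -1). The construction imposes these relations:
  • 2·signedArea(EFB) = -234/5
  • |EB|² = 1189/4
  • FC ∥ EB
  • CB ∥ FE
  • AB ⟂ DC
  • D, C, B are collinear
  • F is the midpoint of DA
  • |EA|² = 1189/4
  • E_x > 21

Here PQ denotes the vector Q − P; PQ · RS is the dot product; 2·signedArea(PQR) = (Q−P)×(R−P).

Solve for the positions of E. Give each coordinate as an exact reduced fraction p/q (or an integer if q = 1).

E = (219/10, 31/5)

1. E_x = 219/10  [FC ∥ EB ∩ CB ∥ FE]
2. E_y = 31/5  [FC ∥ EB ∩ CB ∥ FE]
   → E = (219/10, 31/5)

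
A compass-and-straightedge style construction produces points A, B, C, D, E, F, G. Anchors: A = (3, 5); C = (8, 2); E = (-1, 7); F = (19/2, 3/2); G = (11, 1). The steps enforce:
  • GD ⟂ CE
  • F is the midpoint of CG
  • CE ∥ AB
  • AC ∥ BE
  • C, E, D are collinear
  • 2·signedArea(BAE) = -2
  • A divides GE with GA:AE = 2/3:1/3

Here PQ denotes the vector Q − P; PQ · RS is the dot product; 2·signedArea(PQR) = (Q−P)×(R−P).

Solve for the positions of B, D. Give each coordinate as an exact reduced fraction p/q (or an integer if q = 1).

1. B_x = -6  [AC ∥ BE ∩ CE ∥ AB]
2. B_y = 10  [AC ∥ BE ∩ CE ∥ AB]
   → B = (-6, 10)
3. D_x = 568/53  [C, E, D are collinear ∩ GD ⟂ CE]
4. D_y = 26/53  [C, E, D are collinear ∩ GD ⟂ CE]
   → D = (568/53, 26/53)

B = (-6, 10)
D = (568/53, 26/53)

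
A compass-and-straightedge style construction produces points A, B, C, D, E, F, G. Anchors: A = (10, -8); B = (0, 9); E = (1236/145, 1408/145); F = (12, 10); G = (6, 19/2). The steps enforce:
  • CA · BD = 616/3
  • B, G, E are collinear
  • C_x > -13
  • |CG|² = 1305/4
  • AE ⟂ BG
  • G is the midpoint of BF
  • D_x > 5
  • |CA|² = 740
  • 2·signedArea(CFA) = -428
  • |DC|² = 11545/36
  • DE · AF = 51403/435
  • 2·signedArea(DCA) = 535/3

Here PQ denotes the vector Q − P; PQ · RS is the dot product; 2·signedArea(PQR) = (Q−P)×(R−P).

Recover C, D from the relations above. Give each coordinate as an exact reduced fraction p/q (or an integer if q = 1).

C = (-12, 8)
D = (16/3, 7/2)

1. C_x = -12  [line 18·x + -2·y + 232 = 0 ∩ |CA|² = 740]
2. C_y = 8  [line 18·x + -2·y + 232 = 0 ∩ |CA|² = 740]
   → C = (-12, 8)
3. D_x = 16/3  [2·signedArea(DCA) = 535/3 ∩ CA · BD = 616/3]
4. D_y = 7/2  [2·signedArea(DCA) = 535/3 ∩ CA · BD = 616/3]
   → D = (16/3, 7/2)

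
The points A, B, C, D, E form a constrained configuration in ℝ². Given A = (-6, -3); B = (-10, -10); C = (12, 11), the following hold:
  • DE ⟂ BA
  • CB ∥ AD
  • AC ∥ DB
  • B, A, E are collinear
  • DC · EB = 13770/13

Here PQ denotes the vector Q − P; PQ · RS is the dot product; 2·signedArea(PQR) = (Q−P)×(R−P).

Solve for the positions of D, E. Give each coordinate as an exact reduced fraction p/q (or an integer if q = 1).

1. D_x = -28  [AC ∥ DB ∩ CB ∥ AD]
2. D_y = -24  [AC ∥ DB ∩ CB ∥ AD]
   → D = (-28, -24)
3. E_x = -266/13  [B, A, E are collinear ∩ DE ⟂ BA]
4. E_y = -368/13  [B, A, E are collinear ∩ DE ⟂ BA]
   → E = (-266/13, -368/13)

D = (-28, -24)
E = (-266/13, -368/13)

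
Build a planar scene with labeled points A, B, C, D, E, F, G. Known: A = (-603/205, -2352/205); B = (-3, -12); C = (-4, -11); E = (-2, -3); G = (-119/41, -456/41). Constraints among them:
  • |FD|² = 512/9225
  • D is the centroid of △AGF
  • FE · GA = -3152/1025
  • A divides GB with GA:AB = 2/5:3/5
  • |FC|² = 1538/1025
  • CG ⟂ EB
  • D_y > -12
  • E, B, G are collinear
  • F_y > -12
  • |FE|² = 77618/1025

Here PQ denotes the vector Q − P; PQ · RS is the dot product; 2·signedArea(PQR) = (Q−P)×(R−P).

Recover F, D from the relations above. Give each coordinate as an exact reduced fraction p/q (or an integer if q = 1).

1. F_x = -607/205  [line 8/205·x + 72/205·y + 4312/1025 = 0 ∩ |FE|² = 77618/1025]
2. F_y = -2388/205  [line 8/205·x + 72/205·y + 4312/1025 = 0 ∩ |FE|² = 77618/1025]
   → F = (-607/205, -2388/205)
3. D_x = -361/123  [D is the centroid of △AGF]
4. D_y = -468/41  [D is the centroid of △AGF]
   → D = (-361/123, -468/41)

D = (-361/123, -468/41)
F = (-607/205, -2388/205)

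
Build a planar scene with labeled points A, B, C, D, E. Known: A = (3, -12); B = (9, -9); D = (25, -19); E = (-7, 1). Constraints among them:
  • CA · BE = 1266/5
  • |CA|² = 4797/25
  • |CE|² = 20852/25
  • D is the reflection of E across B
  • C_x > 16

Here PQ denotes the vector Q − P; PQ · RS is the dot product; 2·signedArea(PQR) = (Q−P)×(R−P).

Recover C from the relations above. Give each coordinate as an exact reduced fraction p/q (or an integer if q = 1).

1. C_x = 81/5  [line 16·x + -10·y + -2106/5 = 0 ∩ |CA|² = 4797/25]
2. C_y = -81/5  [line 16·x + -10·y + -2106/5 = 0 ∩ |CA|² = 4797/25]
   → C = (81/5, -81/5)

C = (81/5, -81/5)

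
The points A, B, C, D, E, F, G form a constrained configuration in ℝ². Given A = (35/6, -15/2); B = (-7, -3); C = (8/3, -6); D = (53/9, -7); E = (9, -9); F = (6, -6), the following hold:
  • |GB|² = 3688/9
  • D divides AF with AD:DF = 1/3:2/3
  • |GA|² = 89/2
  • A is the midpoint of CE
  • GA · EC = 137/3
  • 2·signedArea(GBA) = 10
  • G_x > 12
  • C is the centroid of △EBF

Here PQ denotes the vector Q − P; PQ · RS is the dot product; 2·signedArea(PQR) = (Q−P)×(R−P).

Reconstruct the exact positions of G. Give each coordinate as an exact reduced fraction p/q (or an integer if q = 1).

G = (37/3, -9)

1. G_x = 37/3  [2·signedArea(GBA) = 10 ∩ GA · EC = 137/3]
2. G_y = -9  [2·signedArea(GBA) = 10 ∩ GA · EC = 137/3]
   → G = (37/3, -9)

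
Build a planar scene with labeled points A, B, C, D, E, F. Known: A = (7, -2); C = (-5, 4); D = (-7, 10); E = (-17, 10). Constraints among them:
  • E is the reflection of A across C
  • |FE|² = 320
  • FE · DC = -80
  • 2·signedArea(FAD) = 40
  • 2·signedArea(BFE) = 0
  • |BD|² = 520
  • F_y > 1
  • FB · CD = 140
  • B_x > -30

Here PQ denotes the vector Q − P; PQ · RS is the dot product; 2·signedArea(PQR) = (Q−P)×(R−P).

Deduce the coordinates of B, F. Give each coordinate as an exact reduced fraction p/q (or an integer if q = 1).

1. F_x = -1  [2·signedArea(FAD) = 40 ∩ FE · DC = -80]
2. F_y = 2  [2·signedArea(FAD) = 40 ∩ FE · DC = -80]
   → F = (-1, 2)
3. B_x = -29  [2·signedArea(BFE) = 0 ∩ FB · CD = 140]
4. B_y = 16  [2·signedArea(BFE) = 0 ∩ FB · CD = 140]
   → B = (-29, 16)

B = (-29, 16)
F = (-1, 2)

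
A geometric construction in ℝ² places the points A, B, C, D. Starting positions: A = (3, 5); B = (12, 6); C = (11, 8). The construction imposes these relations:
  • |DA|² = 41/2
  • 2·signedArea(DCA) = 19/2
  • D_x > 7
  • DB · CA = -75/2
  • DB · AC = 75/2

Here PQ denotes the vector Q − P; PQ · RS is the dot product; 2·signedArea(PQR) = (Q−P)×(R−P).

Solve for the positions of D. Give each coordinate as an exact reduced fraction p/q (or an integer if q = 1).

1. D_x = 15/2  [2·signedArea(DCA) = 19/2 ∩ DB · AC = 75/2]
2. D_y = 11/2  [2·signedArea(DCA) = 19/2 ∩ DB · AC = 75/2]
   → D = (15/2, 11/2)

D = (15/2, 11/2)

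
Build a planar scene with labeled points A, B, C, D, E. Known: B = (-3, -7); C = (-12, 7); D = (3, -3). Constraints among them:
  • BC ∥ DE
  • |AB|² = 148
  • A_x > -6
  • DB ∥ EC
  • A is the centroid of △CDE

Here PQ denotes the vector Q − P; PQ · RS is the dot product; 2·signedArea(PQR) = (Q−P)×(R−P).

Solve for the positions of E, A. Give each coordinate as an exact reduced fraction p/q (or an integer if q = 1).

A = (-5, 5)
E = (-6, 11)

1. E_x = -6  [DB ∥ EC ∩ BC ∥ DE]
2. E_y = 11  [DB ∥ EC ∩ BC ∥ DE]
   → E = (-6, 11)
3. A_x = -5  [A is the centroid of △CDE]
4. A_y = 5  [A is the centroid of △CDE]
   → A = (-5, 5)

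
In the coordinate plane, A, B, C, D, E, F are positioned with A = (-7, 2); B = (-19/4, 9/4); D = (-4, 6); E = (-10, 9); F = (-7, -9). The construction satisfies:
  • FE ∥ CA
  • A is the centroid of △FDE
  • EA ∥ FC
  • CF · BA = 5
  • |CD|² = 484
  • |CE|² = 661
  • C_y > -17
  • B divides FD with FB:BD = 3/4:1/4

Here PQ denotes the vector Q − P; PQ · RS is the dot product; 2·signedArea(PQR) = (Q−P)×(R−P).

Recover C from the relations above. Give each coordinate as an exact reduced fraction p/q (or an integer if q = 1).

1. C_x = -4  [FE ∥ CA ∩ EA ∥ FC]
2. C_y = -16  [FE ∥ CA ∩ EA ∥ FC]
   → C = (-4, -16)

C = (-4, -16)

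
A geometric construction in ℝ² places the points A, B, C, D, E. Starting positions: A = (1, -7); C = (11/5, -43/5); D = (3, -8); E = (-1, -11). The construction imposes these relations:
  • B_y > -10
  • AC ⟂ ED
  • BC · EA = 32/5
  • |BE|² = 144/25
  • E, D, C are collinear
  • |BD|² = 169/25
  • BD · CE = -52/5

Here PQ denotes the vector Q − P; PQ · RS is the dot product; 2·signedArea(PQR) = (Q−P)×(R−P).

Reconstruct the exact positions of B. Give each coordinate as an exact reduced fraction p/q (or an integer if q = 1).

B = (23/25, -239/25)

1. B_x = 23/25  [BD · CE = -52/5 ∩ BC · EA = 32/5]
2. B_y = -239/25  [BD · CE = -52/5 ∩ BC · EA = 32/5]
   → B = (23/25, -239/25)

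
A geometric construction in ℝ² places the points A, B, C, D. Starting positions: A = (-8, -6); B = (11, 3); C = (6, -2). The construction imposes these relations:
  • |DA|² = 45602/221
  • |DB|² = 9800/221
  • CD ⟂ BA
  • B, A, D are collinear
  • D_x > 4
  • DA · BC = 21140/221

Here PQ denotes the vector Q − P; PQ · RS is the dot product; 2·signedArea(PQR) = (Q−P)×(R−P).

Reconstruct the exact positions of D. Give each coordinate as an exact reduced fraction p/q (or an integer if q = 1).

D = (1101/221, 33/221)

1. D_x = 1101/221  [B, A, D are collinear ∩ CD ⟂ BA]
2. D_y = 33/221  [B, A, D are collinear ∩ CD ⟂ BA]
   → D = (1101/221, 33/221)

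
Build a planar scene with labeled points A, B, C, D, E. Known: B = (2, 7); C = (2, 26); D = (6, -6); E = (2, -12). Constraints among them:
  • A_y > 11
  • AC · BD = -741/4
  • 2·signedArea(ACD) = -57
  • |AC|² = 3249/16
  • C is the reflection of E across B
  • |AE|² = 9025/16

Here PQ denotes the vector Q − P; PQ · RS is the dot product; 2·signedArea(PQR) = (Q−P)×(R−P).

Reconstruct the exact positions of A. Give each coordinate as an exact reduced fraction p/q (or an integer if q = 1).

1. A_x = 2  [AC · BD = -741/4 ∩ 2·signedArea(ACD) = -57]
2. A_y = 47/4  [AC · BD = -741/4 ∩ 2·signedArea(ACD) = -57]
   → A = (2, 47/4)

A = (2, 47/4)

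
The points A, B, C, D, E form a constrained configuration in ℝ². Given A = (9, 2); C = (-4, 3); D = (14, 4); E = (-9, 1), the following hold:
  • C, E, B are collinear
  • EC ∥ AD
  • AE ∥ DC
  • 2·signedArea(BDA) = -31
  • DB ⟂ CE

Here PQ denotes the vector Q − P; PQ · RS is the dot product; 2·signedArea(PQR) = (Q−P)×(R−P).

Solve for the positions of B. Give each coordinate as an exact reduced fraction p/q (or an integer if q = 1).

1. B_x = 344/29  [C, E, B are collinear ∩ DB ⟂ CE]
2. B_y = 271/29  [C, E, B are collinear ∩ DB ⟂ CE]
   → B = (344/29, 271/29)

B = (344/29, 271/29)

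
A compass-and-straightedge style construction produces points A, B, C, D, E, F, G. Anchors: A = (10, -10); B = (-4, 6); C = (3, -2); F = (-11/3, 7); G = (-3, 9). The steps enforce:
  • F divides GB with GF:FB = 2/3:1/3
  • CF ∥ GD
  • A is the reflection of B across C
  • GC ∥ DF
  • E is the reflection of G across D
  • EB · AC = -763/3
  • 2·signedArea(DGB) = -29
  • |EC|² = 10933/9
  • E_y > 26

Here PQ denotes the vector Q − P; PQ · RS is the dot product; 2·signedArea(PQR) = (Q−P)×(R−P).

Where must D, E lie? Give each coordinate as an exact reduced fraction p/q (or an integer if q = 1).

D = (-29/3, 18)
E = (-49/3, 27)

1. D_x = -29/3  [GC ∥ DF ∩ CF ∥ GD]
2. D_y = 18  [GC ∥ DF ∩ CF ∥ GD]
   → D = (-29/3, 18)
3. E_x = -49/3  [E is the reflection of G across D]
4. E_y = 27  [E is the reflection of G across D]
   → E = (-49/3, 27)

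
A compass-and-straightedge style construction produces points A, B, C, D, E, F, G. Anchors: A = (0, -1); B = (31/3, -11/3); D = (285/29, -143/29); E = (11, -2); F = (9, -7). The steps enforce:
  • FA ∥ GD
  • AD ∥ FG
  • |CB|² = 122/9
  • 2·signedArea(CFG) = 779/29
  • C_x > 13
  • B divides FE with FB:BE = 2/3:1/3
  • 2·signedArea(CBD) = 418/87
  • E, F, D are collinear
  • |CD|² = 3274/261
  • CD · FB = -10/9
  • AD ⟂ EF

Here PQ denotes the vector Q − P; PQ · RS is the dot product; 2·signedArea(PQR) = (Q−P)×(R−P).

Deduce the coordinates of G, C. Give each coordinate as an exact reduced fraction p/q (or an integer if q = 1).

C = (1150/87, -518/87)
G = (546/29, -317/29)

1. G_x = 546/29  [FA ∥ GD ∩ AD ∥ FG]
2. G_y = -317/29  [FA ∥ GD ∩ AD ∥ FG]
   → G = (546/29, -317/29)
3. C_x = 1150/87  [2·signedArea(CBD) = 418/87 ∩ CD · FB = -10/9]
4. C_y = -518/87  [2·signedArea(CBD) = 418/87 ∩ CD · FB = -10/9]
   → C = (1150/87, -518/87)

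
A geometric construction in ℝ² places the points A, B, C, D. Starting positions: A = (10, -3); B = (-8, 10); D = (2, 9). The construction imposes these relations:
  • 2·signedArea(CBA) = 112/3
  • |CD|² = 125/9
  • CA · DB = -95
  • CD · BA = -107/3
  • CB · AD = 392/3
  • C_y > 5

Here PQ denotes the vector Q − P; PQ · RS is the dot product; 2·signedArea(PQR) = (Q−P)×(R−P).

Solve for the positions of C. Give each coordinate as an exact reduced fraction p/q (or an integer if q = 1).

C = (4/3, 16/3)

1. C_x = 4/3  [CA · DB = -95 ∩ 2·signedArea(CBA) = 112/3]
2. C_y = 16/3  [CA · DB = -95 ∩ 2·signedArea(CBA) = 112/3]
   → C = (4/3, 16/3)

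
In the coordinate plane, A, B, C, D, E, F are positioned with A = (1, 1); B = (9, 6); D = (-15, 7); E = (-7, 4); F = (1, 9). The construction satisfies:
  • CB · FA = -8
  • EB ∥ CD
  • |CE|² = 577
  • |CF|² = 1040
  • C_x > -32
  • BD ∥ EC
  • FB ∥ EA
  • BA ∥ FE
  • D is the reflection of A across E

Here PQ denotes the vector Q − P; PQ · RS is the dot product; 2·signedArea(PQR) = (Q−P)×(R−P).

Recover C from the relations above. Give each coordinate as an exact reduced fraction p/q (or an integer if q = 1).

C = (-31, 5)

1. C_x = -31  [EB ∥ CD ∩ BD ∥ EC]
2. C_y = 5  [EB ∥ CD ∩ BD ∥ EC]
   → C = (-31, 5)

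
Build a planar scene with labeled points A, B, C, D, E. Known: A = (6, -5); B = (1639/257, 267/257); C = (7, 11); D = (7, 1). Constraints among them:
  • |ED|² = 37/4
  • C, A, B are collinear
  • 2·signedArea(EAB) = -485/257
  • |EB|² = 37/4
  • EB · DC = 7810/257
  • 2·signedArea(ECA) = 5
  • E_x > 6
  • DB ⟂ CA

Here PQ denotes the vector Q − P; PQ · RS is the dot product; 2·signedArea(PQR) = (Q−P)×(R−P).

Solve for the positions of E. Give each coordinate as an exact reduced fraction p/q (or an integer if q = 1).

E = (13/2, -2)

1. E_x = 13/2  [2·signedArea(ECA) = 5 ∩ EB · DC = 7810/257]
2. E_y = -2  [2·signedArea(ECA) = 5 ∩ EB · DC = 7810/257]
   → E = (13/2, -2)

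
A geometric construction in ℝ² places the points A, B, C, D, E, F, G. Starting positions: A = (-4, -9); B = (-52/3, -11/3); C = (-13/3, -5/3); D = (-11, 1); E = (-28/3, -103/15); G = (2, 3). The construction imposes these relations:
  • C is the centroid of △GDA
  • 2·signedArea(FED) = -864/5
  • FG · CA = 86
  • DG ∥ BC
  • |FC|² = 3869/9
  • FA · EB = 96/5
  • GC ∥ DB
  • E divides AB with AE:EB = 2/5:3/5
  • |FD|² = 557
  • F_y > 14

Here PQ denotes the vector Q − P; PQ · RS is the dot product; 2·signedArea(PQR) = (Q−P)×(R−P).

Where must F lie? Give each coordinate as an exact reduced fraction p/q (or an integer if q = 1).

1. F_x = 8  [FG · CA = 86 ∩ 2·signedArea(FED) = -864/5]
2. F_y = 15  [FG · CA = 86 ∩ 2·signedArea(FED) = -864/5]
   → F = (8, 15)

F = (8, 15)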